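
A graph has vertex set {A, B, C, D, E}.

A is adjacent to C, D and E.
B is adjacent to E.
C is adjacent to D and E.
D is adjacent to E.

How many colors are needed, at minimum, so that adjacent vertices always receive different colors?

A, C, D, E form a clique, so at least 4 colors are needed.
4 colors suffice: color red → {E}; color blue → {B, C}; color green → {D}; color yellow → {A}. No two adjacent vertices share a color.

4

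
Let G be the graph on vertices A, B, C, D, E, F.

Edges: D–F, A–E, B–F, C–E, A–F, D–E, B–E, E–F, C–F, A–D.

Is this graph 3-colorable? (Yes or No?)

A, D, E, F are pairwise adjacent (a clique of size 4), so at least 4 colors are needed.
So 3 colors are not enough.

No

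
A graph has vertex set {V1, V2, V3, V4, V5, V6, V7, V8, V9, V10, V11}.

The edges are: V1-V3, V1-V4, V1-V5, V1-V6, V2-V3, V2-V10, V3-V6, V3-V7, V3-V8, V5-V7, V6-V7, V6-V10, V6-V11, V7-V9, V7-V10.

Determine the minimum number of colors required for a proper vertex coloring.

V3, V6, V7 are pairwise adjacent, so at least 3 colors are needed.
3 colors suffice: color red → {V1, V2, V7, V8, V11}; color blue → {V3, V4, V5, V9, V10}; color green → {V6}. No two adjacent vertices share a color.

3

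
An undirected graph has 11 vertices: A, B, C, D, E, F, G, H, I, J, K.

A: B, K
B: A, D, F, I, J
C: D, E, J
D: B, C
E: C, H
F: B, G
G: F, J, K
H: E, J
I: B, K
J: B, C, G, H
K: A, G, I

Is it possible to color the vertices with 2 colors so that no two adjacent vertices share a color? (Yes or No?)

The cycle K-G-J-B-A-K has odd length 5, so it cannot be 2-colored; at least 3 colors are needed.
So 2 colors are not enough.

No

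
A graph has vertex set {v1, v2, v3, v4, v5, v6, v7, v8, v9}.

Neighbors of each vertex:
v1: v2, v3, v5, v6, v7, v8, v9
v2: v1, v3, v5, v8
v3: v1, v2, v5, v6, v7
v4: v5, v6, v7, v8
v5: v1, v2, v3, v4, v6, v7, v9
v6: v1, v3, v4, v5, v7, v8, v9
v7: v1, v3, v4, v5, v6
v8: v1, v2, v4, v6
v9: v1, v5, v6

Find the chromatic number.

v1, v3, v5, v6, v7 are pairwise adjacent (a clique of size 5), so at least 5 colors are needed.
One proper 5-coloring: v1=3, v2=1, v3=5, v4=3, v5=2, v6=1, v7=4, v8=2, v9=4. Every edge joins two different colors.

5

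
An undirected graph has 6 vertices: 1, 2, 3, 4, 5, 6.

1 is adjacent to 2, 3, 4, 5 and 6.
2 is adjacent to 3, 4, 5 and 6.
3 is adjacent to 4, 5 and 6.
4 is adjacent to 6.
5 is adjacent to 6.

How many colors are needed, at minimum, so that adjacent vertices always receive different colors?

5

1, 2, 3, 5, 6 form a clique, so at least 5 colors are needed.
A valid assignment using 5 colors: 1=b, 2=d, 3=c, 4=e, 5=e, 6=a. No two adjacent vertices share a color.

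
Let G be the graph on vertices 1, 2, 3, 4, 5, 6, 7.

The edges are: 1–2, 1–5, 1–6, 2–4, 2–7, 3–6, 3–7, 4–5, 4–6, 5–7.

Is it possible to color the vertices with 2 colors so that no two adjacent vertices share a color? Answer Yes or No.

No

The cycle 1-6-3-7-2-1 has odd length 5, so it cannot be 2-colored; at least 3 colors are needed.
So 2 colors are not enough.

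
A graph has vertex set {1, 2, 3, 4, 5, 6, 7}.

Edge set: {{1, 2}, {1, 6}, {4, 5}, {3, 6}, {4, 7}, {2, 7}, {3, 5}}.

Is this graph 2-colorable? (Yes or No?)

The cycle 2-1-6-3-5-4-7-2 has odd length 7, so it cannot be 2-colored; at least 3 colors are needed.
So 2 colors are not enough.

No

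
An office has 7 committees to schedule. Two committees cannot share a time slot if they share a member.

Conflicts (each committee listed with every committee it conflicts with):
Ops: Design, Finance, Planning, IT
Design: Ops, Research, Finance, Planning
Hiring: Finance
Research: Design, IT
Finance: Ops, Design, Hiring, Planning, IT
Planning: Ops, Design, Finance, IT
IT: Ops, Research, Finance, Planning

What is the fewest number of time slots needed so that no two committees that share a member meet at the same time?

Ops, Design, Finance, Planning are mutually in conflict, so at least 4 time slots are needed.
Using 4 time slots: Ops=3, Design=2, Hiring=2, Research=1, Finance=1, Planning=4, IT=2. No two conflicting committees share a time slot.

4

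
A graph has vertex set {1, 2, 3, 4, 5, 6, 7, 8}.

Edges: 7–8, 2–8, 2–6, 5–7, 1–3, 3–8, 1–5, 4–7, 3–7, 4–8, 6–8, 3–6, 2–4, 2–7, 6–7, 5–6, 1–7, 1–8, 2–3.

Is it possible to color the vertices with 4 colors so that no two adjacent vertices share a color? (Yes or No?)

No

2, 3, 6, 7, 8 form a clique, so at least 5 colors are needed.
So 4 colors are not enough.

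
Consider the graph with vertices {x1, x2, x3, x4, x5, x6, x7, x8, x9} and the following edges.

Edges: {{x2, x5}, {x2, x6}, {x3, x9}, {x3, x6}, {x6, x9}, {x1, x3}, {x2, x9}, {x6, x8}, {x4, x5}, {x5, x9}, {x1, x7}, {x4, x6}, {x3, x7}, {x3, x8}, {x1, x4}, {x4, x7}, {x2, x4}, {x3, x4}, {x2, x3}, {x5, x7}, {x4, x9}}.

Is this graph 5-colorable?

Yes

The chromatic number is 5. x2, x3, x4, x6, x9 are pairwise adjacent (a clique of size 5), so at least 5 colors are needed.
5 colors suffice: color 1 → {x4, x8}; color 2 → {x3, x5}; color 3 → {x7, x9}; color 4 → {x1, x6}; color 5 → {x2}.
That is already a proper 5-coloring.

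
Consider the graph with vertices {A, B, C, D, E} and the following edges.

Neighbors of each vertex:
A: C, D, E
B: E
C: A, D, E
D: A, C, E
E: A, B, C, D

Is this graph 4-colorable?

Yes

The chromatic number is 4. A, C, D, E are mutually adjacent (a clique of size 4), so at least 4 colors are needed.
4 colors suffice: color 1 → {E}; color 2 → {A, B}; color 3 → {C}; color 4 → {D}.
That is already a proper 4-coloring.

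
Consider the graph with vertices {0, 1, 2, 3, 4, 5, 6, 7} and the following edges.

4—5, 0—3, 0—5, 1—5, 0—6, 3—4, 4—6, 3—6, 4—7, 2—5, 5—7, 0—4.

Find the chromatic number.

4

0, 3, 4, 6 are pairwise adjacent (a clique of size 4), so at least 4 colors are needed.
4 colors suffice: 0=c, 1=a, 2=a, 3=d, 4=a, 5=b, 6=b, 7=c. Each edge has distinct colors on its endpoints.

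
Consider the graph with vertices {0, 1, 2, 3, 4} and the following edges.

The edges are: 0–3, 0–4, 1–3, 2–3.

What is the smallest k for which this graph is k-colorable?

1 and 3 are adjacent, so at least 2 colors are needed.
One proper 2-coloring: 0=b, 1=b, 2=b, 3=a, 4=a. Each edge has distinct colors on its endpoints.

2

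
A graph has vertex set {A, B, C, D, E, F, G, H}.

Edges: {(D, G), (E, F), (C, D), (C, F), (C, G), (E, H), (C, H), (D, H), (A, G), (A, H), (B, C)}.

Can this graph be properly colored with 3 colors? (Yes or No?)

Yes

The chromatic number is 3. C, D, H form a triangle, so at least 3 colors are needed.
3 colors suffice: color 1 → {A, C, E}; color 2 → {B, F, G, H}; color 3 → {D}.
That is already a proper 3-coloring.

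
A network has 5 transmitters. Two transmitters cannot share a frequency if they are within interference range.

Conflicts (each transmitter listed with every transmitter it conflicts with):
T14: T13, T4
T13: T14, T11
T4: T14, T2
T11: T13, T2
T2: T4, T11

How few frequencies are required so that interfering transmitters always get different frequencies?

The cycle T11-T2-T4-T14-T13-T11 has odd length 5, so it cannot be 2-colored; at least 3 frequencies are needed.
3 frequencies suffice: frequency 1 → {T4, T11}; frequency 2 → {T14, T2}; frequency 3 → {T13}. No two conflicting transmitters share a frequency.

3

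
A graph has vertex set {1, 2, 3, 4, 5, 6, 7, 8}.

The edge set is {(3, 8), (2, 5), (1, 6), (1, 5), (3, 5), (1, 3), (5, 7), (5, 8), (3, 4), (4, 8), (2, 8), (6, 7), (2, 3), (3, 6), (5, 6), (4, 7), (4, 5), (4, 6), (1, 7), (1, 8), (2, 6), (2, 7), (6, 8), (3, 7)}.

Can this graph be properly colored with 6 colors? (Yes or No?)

The chromatic number is 5. 1, 3, 5, 6, 8 form a clique, so at least 5 colors are needed.
A valid assignment using 5 colors: 1=e, 2=e, 3=a, 4=e, 5=c, 6=b, 7=d, 8=d.
Since 6 ≥ 5, a proper 6-coloring certainly exists.

Yes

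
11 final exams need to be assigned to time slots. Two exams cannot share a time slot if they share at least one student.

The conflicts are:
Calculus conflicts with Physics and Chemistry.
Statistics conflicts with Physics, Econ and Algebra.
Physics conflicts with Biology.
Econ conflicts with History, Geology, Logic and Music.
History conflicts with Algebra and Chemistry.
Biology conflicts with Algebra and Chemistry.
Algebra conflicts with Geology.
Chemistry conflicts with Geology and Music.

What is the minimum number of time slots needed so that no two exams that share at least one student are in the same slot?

Chemistry and Music conflict, so at least 2 time slots are needed.
2 time slots suffice: time slot 1 → {Physics, Econ, Algebra, Chemistry}; time slot 2 → {Calculus, Statistics, History, Biology, Geology, Logic, Music}. Every pair that conflicts lands in different time slots.

2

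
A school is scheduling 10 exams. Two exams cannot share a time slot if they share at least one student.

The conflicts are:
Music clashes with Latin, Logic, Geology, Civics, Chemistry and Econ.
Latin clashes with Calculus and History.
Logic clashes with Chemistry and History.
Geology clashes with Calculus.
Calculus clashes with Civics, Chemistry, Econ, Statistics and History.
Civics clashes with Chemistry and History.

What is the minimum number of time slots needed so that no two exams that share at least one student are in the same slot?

3

Latin, Calculus, History are mutually in conflict, so at least 3 time slots are needed.
3 time slots suffice: Music=1, Latin=3, Logic=3, Geology=2, Calculus=1, Civics=3, Chemistry=2, Econ=2, Statistics=2, History=2. Every pair that conflicts lands in different time slots.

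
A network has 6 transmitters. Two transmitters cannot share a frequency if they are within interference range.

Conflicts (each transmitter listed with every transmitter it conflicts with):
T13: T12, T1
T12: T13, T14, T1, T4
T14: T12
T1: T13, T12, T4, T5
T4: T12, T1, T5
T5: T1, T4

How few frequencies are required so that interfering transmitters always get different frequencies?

T13, T12, T1 pairwise conflict, so at least 3 frequencies are needed.
3 frequencies suffice: frequency 1 → {T14, T1}; frequency 2 → {T12, T5}; frequency 3 → {T13, T4}. Every pair that conflicts lands in different frequencies.

3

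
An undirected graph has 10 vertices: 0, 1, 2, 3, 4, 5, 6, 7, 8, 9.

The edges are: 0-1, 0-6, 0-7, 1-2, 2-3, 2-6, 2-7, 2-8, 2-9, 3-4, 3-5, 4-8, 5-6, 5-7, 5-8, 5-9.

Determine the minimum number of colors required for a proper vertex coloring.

2 and 8 are adjacent, so at least 2 colors are needed.
2 colors suffice: color red → {0, 2, 4, 5}; color blue → {1, 3, 6, 7, 8, 9}. Each edge has distinct colors on its endpoints.

2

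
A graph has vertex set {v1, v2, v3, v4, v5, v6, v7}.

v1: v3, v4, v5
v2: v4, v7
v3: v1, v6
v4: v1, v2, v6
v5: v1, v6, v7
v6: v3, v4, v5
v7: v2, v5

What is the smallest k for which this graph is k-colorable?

3

The cycle v7-v5-v6-v4-v2-v7 has odd length 5, so it cannot be 2-colored; at least 3 colors are needed.
3 colors suffice: color red → {v1, v2, v6}; color blue → {v3, v4, v5}; color green → {v7}. Every edge joins two different colors.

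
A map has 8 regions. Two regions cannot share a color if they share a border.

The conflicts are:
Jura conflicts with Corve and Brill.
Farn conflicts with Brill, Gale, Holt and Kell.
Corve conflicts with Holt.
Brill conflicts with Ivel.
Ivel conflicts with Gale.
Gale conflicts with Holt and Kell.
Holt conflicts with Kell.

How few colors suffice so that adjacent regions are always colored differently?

4

Farn, Gale, Holt, Kell all conflict with each other, so at least 4 colors are needed.
4 colors suffice: color 1 → {Farn, Corve, Ivel}; color 2 → {Brill, Gale}; color 3 → {Jura, Holt}; color 4 → {Kell}. Each listed conflict is separated.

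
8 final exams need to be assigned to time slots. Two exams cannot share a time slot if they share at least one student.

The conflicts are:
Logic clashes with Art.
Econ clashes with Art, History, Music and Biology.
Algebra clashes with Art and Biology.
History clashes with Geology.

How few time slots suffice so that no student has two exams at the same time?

2

Algebra and Biology conflict, so at least 2 time slots are needed.
2 time slots suffice: time slot 1 → {Logic, Econ, Algebra, Geology}; time slot 2 → {Art, History, Music, Biology}. Every pair that conflicts lands in different time slots.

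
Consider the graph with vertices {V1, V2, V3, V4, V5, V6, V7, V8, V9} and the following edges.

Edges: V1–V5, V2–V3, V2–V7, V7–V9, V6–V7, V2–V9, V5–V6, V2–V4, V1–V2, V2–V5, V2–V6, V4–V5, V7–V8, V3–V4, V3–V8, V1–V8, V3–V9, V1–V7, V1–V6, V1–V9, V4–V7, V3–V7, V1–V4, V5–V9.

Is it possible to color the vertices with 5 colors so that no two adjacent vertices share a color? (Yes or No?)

Yes

The chromatic number is 4. V1, V2, V4, V5 form a clique, so at least 4 colors are needed.
4 colors suffice: color 1 → {V1, V3}; color 2 → {V2, V8}; color 3 → {V5, V7}; color 4 → {V4, V6, V9}.
Since 5 ≥ 4, a proper 5-coloring certainly exists.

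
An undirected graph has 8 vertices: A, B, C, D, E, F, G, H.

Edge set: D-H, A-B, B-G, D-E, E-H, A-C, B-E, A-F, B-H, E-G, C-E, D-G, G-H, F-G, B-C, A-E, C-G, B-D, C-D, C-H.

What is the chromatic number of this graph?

6

B, C, D, E, G, H are pairwise adjacent (a clique of size 6), so at least 6 colors are needed.
6 colors suffice: color 1 → {A, G}; color 2 → {E, F}; color 3 → {C}; color 4 → {B}; color 5 → {D}; color 6 → {H}. Every edge joins two different colors.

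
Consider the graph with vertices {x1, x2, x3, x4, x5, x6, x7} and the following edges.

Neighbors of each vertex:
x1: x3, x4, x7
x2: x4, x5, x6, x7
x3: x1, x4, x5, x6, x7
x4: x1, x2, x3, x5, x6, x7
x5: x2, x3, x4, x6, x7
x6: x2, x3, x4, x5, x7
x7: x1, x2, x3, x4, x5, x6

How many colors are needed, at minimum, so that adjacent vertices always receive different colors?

x3, x4, x5, x6, x7 form a clique, so at least 5 colors are needed.
5 colors suffice: x1=3, x2=4, x3=4, x4=2, x5=3, x6=5, x7=1. No two adjacent vertices share a color.

5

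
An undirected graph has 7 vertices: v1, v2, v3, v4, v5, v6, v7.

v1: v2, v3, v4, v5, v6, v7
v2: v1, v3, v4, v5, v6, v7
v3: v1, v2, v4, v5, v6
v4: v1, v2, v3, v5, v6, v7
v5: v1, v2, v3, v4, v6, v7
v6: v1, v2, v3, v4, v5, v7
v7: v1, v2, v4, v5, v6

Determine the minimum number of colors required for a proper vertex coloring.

6

v1, v2, v3, v4, v5, v6 form a clique, so at least 6 colors are needed.
6 colors suffice: color 1 → {v4}; color 2 → {v5}; color 3 → {v2}; color 4 → {v6}; color 5 → {v1}; color 6 → {v3, v7}. Every edge joins two different colors.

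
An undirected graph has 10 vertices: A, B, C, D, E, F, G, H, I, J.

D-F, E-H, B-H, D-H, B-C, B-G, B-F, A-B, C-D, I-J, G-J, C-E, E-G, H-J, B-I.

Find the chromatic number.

B and C are adjacent, so at least 2 colors are needed.
A valid assignment using 2 colors: A=2, B=1, C=2, D=1, E=1, F=2, G=2, H=2, I=2, J=1. No two adjacent vertices share a color.

2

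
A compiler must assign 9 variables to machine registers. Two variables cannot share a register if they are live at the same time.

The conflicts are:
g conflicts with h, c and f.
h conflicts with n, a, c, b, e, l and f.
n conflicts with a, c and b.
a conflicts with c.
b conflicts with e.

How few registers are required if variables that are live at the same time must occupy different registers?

h, n, a, c all conflict with each other, so at least 4 registers are needed.
4 registers suffice: register 1 → {h}; register 2 → {c, b, l, f}; register 3 → {g, n, e}; register 4 → {a}. Each listed conflict is separated.

4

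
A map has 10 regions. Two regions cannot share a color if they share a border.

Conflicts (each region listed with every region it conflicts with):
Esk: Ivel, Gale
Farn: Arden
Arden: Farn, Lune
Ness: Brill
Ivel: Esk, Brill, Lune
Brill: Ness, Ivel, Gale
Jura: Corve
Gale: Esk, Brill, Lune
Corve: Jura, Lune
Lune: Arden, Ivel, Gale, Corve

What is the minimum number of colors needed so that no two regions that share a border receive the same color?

2

Brill and Gale conflict, so at least 2 colors are needed.
One proper 2-coloring: Esk=1, Farn=1, Arden=2, Ness=2, Ivel=2, Brill=1, Jura=1, Gale=2, Corve=2, Lune=1. Every pair that conflicts lands in different colors.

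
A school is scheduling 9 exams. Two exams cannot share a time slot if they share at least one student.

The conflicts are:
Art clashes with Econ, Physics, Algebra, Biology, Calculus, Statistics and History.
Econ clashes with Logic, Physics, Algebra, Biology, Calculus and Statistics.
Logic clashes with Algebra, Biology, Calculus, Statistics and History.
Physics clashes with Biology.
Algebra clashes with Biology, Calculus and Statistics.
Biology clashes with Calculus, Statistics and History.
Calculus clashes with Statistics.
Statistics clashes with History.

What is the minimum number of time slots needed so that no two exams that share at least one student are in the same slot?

Art, Econ, Algebra, Biology, Calculus, Statistics are mutually in conflict, so at least 6 time slots are needed.
Using 6 time slots: Art=3, Econ=4, Logic=3, Physics=2, Algebra=5, Biology=1, Calculus=6, Statistics=2, History=4. Every pair that conflicts lands in different time slots.

6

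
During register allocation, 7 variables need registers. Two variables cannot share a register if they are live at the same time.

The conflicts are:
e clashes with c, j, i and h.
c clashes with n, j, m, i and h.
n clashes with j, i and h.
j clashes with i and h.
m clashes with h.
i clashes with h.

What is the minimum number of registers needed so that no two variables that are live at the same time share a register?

c, n, j, i, h pairwise conflict, so at least 5 registers are needed.
5 registers suffice: e=5, c=1, n=5, j=3, m=3, i=4, h=2. Every pair that conflicts lands in different registers.

5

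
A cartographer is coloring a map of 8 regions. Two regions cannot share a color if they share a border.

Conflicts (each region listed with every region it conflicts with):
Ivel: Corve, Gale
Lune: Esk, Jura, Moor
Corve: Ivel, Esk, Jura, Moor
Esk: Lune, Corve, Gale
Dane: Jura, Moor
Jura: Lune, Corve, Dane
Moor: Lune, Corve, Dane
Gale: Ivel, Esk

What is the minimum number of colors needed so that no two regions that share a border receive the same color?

2

Lune and Esk conflict, so at least 2 colors are needed.
2 colors suffice: color 1 → {Lune, Corve, Dane, Gale}; color 2 → {Ivel, Esk, Jura, Moor}. Every pair that conflicts lands in different colors.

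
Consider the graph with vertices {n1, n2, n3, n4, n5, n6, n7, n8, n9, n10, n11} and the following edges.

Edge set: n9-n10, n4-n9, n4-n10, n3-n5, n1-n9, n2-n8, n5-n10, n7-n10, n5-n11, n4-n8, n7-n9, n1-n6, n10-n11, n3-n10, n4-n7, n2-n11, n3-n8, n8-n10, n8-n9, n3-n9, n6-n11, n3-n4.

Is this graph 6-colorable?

The chromatic number is 5. n3, n4, n8, n9, n10 form a clique, so at least 5 colors are needed.
A valid assignment using 5 colors: n1=1, n2=1, n3=3, n4=4, n5=4, n6=3, n7=3, n8=5, n9=2, n10=1, n11=2.
Since 6 ≥ 5, a proper 6-coloring certainly exists.

Yes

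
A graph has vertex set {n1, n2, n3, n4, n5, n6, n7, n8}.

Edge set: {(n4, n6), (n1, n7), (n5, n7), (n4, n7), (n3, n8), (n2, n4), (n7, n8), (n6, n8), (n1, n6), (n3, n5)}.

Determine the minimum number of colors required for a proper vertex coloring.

2

n2 and n4 are adjacent, so at least 2 colors are needed.
2 colors suffice: color red → {n2, n3, n6, n7}; color blue → {n1, n4, n5, n8}. Each edge has distinct colors on its endpoints.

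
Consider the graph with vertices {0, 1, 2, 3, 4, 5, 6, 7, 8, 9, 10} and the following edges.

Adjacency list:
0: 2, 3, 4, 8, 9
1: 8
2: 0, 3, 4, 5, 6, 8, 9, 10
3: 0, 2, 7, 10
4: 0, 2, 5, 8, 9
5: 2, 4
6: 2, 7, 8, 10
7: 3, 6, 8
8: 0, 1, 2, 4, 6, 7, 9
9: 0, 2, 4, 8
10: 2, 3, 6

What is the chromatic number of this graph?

0, 2, 4, 8, 9 are pairwise adjacent (a clique of size 5), so at least 5 colors are needed.
A valid assignment using 5 colors: 0=green, 1=red, 2=red, 3=blue, 4=yellow, 5=blue, 6=green, 7=red, 8=blue, 9=purple, 10=yellow. No two adjacent vertices share a color.

5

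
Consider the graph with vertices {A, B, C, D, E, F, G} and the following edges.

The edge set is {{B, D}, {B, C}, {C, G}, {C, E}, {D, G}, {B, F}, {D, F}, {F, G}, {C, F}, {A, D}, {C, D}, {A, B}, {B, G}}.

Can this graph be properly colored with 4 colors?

No

B, C, D, F, G form a clique, so at least 5 colors are needed.
So 4 colors are not enough.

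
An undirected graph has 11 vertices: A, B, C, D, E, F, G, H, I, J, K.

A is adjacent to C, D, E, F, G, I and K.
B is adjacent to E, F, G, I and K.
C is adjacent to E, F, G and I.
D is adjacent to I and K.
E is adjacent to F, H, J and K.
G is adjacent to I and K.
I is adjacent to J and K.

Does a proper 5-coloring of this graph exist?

The chromatic number is 4. A, C, G, I are pairwise adjacent (a clique of size 4), so at least 4 colors are needed.
4 colors suffice: color 1 → {E, I}; color 2 → {A, B, H, J}; color 3 → {C, K}; color 4 → {D, F, G}.
Since 5 ≥ 4, a proper 5-coloring certainly exists.

Yes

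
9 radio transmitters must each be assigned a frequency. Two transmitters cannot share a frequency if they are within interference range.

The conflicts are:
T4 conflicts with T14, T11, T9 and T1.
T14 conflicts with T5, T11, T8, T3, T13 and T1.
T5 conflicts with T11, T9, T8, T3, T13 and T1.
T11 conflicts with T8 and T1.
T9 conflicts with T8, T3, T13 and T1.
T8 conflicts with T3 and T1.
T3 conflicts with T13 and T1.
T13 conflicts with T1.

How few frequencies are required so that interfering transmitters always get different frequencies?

T14, T5, T8, T3, T1 are mutually in conflict, so at least 5 frequencies are needed.
A valid assignment using 5 frequencies: T4=3, T14=2, T5=3, T11=4, T9=2, T8=5, T3=4, T13=5, T1=1. Every pair that conflicts lands in different frequencies.

5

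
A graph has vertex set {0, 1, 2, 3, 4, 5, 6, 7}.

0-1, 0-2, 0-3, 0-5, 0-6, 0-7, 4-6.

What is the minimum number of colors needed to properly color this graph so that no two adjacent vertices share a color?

2

4 and 6 are adjacent, so at least 2 colors are needed.
A valid assignment using 2 colors: 0=red, 1=blue, 2=blue, 3=blue, 4=red, 5=blue, 6=blue, 7=blue. No two adjacent vertices share a color.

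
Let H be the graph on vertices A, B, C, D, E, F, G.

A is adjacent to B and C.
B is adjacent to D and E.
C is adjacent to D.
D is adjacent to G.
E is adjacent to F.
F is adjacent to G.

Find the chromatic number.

3

The cycle D-B-E-F-G-D has odd length 5, so it cannot be 2-colored; at least 3 colors are needed.
3 colors suffice: color 1 → {B, C, G}; color 2 → {A, D, E}; color 3 → {F}. Each edge has distinct colors on its endpoints.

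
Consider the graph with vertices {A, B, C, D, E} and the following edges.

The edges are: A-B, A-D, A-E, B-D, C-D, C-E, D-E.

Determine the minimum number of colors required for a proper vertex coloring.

C, D, E are pairwise adjacent, so at least 3 colors are needed.
3 colors suffice: color 1 → {D}; color 2 → {B, E}; color 3 → {A, C}. Each edge has distinct colors on its endpoints.

3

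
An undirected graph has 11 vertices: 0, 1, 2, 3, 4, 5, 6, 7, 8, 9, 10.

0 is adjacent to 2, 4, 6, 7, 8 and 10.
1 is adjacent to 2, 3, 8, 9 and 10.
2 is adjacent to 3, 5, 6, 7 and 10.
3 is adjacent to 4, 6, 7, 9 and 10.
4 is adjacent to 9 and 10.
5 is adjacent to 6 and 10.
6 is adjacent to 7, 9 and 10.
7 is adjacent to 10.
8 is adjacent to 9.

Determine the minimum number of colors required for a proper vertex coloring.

5

2, 3, 6, 7, 10 are pairwise adjacent (a clique of size 5), so at least 5 colors are needed.
5 colors suffice: 0=blue, 1=green, 2=yellow, 3=blue, 4=green, 5=blue, 6=green, 7=purple, 8=yellow, 9=red, 10=red. No two adjacent vertices share a color.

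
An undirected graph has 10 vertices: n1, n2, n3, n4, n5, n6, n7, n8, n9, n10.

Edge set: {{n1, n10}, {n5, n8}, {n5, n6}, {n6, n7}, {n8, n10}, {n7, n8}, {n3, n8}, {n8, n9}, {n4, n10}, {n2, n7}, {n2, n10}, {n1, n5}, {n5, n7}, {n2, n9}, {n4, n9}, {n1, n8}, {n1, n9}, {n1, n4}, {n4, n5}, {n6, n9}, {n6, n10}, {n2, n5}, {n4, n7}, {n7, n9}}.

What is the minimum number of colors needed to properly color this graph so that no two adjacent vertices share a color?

3

n1, n4, n9 are mutually adjacent, so at least 3 colors are needed.
One proper 3-coloring: n1=3, n2=2, n3=1, n4=2, n5=1, n6=2, n7=3, n8=2, n9=1, n10=1. Every edge joins two different colors.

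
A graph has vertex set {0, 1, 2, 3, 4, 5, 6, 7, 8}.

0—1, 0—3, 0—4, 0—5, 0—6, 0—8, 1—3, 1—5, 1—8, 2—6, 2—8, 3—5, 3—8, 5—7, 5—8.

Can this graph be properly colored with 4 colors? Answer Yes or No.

0, 1, 3, 5, 8 are pairwise adjacent (a clique of size 5), so at least 5 colors are needed.
So 4 colors are not enough.

No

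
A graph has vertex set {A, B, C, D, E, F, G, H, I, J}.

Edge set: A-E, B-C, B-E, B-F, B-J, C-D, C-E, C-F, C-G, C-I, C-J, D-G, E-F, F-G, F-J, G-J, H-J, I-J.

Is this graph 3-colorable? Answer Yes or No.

C, F, G, J are pairwise adjacent (a clique of size 4), so at least 4 colors are needed.
So 3 colors are not enough.

No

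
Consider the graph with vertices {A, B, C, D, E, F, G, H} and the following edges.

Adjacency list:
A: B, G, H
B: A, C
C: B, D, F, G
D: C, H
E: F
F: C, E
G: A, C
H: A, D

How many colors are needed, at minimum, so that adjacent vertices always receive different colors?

3

The cycle A-B-C-D-H-A has odd length 5, so it cannot be 2-colored; at least 3 colors are needed.
A valid assignment using 3 colors: A=red, B=blue, C=red, D=green, E=red, F=blue, G=blue, H=blue. No two adjacent vertices share a color.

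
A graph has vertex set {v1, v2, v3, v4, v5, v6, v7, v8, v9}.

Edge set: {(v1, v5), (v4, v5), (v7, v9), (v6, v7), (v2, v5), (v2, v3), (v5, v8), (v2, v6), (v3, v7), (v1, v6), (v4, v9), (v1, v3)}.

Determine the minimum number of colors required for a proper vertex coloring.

2

v2 and v5 are adjacent, so at least 2 colors are needed.
2 colors suffice: color 1 → {v3, v5, v6, v9}; color 2 → {v1, v2, v4, v7, v8}. Each edge has distinct colors on its endpoints.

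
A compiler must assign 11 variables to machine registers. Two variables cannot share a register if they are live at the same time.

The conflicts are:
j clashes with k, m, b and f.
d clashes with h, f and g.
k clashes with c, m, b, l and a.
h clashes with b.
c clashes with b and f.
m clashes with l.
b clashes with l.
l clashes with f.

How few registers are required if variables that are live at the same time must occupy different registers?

3

k, c, b all conflict with each other, so at least 3 registers are needed.
3 registers suffice: register 1 → {k, h, f, g}; register 2 → {d, m, b, a}; register 3 → {j, c, l}. Each listed conflict is separated.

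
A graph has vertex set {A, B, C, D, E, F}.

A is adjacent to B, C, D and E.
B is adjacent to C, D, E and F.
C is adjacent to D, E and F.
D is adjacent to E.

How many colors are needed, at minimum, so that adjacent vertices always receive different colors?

5

A, B, C, D, E are pairwise adjacent (a clique of size 5), so at least 5 colors are needed.
5 colors suffice: A=3, B=2, C=1, D=5, E=4, F=3. Each edge has distinct colors on its endpoints.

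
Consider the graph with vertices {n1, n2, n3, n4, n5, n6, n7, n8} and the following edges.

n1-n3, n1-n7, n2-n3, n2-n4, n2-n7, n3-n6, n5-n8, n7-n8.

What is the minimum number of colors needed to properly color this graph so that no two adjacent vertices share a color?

n3 and n6 are adjacent, so at least 2 colors are needed.
2 colors suffice: color red → {n1, n2, n6, n8}; color blue → {n3, n4, n5, n7}. Every edge joins two different colors.

2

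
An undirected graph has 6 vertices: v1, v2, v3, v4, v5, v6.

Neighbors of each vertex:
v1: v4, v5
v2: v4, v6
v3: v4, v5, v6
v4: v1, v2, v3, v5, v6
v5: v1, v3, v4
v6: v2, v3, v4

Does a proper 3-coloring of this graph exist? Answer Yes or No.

The chromatic number is 3. v2, v4, v6 are pairwise adjacent, so at least 3 colors are needed.
One proper 3-coloring: v1=G, v2=G, v3=G, v4=R, v5=B, v6=B.
That is already a proper 3-coloring.

Yes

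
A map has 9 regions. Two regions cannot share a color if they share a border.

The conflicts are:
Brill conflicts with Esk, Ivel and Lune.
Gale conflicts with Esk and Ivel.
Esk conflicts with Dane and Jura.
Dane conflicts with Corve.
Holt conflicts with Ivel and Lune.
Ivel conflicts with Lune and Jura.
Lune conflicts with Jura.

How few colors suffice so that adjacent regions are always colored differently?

Brill, Ivel, Lune are mutually in conflict, so at least 3 colors are needed.
3 colors suffice: Brill=3, Gale=2, Esk=1, Dane=2, Corve=1, Holt=3, Ivel=1, Lune=2, Jura=3. Each listed conflict is separated.

3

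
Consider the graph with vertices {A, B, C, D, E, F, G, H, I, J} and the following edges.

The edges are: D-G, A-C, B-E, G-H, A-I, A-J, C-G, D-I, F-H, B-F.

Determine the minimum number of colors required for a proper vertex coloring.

3

The cycle D-I-A-C-G-D has odd length 5, so it cannot be 2-colored; at least 3 colors are needed.
3 colors suffice: A=red, B=red, C=blue, D=blue, E=blue, F=green, G=red, H=blue, I=green, J=blue. Each edge has distinct colors on its endpoints.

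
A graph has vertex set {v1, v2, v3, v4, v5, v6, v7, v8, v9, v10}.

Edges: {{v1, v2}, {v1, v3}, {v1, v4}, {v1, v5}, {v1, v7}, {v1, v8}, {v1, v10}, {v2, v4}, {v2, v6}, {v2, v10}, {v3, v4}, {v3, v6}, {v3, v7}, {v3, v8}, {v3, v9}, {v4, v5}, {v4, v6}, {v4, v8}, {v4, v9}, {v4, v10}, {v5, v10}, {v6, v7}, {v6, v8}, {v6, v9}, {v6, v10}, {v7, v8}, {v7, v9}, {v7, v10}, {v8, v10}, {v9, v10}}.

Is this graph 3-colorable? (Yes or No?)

No

v1, v3, v7, v8 form a clique, so at least 4 colors are needed.
So 3 colors are not enough.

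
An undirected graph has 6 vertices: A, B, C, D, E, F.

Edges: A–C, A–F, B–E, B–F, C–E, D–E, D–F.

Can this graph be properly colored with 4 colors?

The chromatic number is 3. The cycle E-B-F-A-C-E has odd length 5, so it cannot be 2-colored; at least 3 colors are needed.
A valid assignment using 3 colors: A=3, B=2, C=2, D=2, E=1, F=1.
Since 4 ≥ 3, a proper 4-coloring certainly exists.

Yes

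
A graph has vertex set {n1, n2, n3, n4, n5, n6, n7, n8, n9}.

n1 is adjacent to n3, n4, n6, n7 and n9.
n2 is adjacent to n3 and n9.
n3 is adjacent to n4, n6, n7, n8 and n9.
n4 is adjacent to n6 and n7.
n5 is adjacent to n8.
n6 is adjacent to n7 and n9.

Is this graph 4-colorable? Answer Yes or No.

No

n1, n3, n4, n6, n7 are pairwise adjacent (a clique of size 5), so at least 5 colors are needed.
So 4 colors are not enough.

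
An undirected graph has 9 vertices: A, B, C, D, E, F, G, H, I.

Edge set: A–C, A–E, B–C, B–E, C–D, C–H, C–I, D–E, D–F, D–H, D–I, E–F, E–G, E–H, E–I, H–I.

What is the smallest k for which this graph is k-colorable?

C, D, H, I are pairwise adjacent (a clique of size 4), so at least 4 colors are needed.
4 colors suffice: color red → {C, E}; color blue → {A, B, D, G}; color green → {F, H}; color yellow → {I}. Every edge joins two different colors.

4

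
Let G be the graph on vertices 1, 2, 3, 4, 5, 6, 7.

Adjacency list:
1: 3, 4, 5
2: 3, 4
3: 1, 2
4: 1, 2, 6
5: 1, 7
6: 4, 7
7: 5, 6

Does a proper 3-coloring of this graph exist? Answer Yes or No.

Yes

The chromatic number is 3. The cycle 5-1-4-6-7-5 has odd length 5, so it cannot be 2-colored; at least 3 colors are needed.
3 colors suffice: color a → {3, 4, 7}; color b → {1, 2, 6}; color c → {5}.
That is already a proper 3-coloring.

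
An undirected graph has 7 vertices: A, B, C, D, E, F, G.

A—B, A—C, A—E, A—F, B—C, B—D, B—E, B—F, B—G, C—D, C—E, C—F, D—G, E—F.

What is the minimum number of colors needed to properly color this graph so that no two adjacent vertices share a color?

5

A, B, C, E, F form a clique, so at least 5 colors are needed.
A valid assignment using 5 colors: A=purple, B=red, C=blue, D=green, E=yellow, F=green, G=blue. Each edge has distinct colors on its endpoints.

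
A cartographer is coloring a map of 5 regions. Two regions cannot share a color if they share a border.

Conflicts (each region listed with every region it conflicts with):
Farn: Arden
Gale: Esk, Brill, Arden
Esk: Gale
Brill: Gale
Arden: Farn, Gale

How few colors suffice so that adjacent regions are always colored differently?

2

Gale and Esk conflict, so at least 2 colors are needed.
One proper 2-coloring: Farn=1, Gale=1, Esk=2, Brill=2, Arden=2. Each listed conflict is separated.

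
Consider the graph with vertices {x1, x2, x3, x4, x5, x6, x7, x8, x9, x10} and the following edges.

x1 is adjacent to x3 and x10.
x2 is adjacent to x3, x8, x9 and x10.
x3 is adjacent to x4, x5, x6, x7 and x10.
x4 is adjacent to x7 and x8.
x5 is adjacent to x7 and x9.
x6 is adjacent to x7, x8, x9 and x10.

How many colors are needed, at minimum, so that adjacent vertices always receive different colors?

x3, x6, x10 form a triangle, so at least 3 colors are needed.
3 colors suffice: color 1 → {x3, x8, x9}; color 2 → {x1, x2, x4, x5, x6}; color 3 → {x7, x10}. Each edge has distinct colors on its endpoints.

3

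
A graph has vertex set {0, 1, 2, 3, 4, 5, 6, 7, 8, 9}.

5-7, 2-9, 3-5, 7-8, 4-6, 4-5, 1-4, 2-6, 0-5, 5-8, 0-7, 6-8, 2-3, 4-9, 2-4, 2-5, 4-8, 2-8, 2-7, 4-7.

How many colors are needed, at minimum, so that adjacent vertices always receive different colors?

5

2, 4, 5, 7, 8 form a clique, so at least 5 colors are needed.
A valid assignment using 5 colors: 0=red, 1=blue, 2=blue, 3=red, 4=red, 5=green, 6=green, 7=purple, 8=yellow, 9=green. Every edge joins two different colors.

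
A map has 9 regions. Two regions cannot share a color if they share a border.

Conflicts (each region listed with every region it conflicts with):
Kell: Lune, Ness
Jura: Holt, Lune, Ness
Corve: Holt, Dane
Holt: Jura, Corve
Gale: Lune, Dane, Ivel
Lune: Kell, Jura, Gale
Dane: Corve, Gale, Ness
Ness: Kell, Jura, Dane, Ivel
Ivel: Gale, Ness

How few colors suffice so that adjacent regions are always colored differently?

3

The cycle Ness-Dane-Corve-Holt-Jura-Ness has odd length 5, so it cannot be 2-colored; at least 3 colors are needed.
A valid assignment using 3 colors: Kell=2, Jura=2, Corve=1, Holt=3, Gale=1, Lune=3, Dane=2, Ness=1, Ivel=2. Every pair that conflicts lands in different colors.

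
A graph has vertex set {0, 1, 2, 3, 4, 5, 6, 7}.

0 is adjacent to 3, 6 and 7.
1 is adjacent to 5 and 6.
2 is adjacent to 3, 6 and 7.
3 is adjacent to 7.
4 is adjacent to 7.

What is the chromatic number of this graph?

3

0, 3, 7 form a triangle, so at least 3 colors are needed.
A valid assignment using 3 colors: 0=blue, 1=blue, 2=blue, 3=green, 4=blue, 5=red, 6=red, 7=red. Every edge joins two different colors.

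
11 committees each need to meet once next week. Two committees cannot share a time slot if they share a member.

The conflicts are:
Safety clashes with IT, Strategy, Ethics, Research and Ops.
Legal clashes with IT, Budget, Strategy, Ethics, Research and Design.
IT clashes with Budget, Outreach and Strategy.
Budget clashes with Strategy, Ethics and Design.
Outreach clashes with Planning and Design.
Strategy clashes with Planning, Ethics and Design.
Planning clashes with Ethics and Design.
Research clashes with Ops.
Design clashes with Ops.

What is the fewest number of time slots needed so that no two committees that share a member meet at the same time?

Legal, Budget, Strategy, Design pairwise conflict, so at least 4 time slots are needed.
A valid assignment using 4 time slots: Safety=2, Legal=2, IT=3, Budget=4, Outreach=1, Strategy=1, Planning=2, Ethics=3, Research=3, Design=3, Ops=1. Each listed conflict is separated.

4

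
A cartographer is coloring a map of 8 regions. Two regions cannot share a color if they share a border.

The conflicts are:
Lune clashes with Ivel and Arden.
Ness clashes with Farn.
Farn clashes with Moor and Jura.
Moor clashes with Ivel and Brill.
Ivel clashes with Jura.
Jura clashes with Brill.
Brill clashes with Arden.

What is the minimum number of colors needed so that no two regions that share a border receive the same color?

The cycle Arden-Brill-Jura-Ivel-Lune-Arden has odd length 5, so it cannot be 2-colored; at least 3 colors are needed.
A valid assignment using 3 colors: Lune=2, Ness=2, Farn=1, Moor=2, Ivel=1, Jura=2, Brill=1, Arden=3. No two conflicting regions share a color.

3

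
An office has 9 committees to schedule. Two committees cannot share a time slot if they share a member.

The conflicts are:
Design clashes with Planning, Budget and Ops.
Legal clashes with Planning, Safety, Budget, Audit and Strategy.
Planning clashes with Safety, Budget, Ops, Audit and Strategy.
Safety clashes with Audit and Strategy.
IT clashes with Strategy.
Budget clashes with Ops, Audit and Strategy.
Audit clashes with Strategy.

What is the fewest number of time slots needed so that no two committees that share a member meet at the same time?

Legal, Planning, Safety, Audit, Strategy are mutually in conflict, so at least 5 time slots are needed.
5 time slots suffice: time slot 1 → {Planning, IT}; time slot 2 → {Safety, Budget}; time slot 3 → {Design, Strategy}; time slot 4 → {Legal, Ops}; time slot 5 → {Audit}. No two conflicting committees share a time slot.

5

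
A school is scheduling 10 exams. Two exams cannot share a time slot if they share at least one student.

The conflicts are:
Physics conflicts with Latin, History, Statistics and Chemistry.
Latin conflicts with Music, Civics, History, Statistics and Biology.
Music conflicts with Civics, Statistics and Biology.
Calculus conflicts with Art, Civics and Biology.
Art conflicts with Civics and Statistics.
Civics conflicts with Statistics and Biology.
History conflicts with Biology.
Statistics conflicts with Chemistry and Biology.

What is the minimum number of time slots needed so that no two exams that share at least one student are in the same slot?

5

Latin, Music, Civics, Statistics, Biology are mutually in conflict, so at least 5 time slots are needed.
A valid assignment using 5 time slots: Physics=2, Latin=4, Music=5, Calculus=1, Art=3, Civics=2, History=1, Statistics=1, Chemistry=3, Biology=3. Each listed conflict is separated.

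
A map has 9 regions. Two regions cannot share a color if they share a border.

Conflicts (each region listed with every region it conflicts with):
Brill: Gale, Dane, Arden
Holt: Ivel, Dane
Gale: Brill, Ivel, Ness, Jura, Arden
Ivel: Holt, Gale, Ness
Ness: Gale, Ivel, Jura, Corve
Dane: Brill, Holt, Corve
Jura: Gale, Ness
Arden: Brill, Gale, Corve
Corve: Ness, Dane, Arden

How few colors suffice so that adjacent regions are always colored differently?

3

Gale, Ivel, Ness all conflict with each other, so at least 3 colors are needed.
3 colors suffice: color 1 → {Gale, Dane}; color 2 → {Holt, Ness, Arden}; color 3 → {Brill, Ivel, Jura, Corve}. No two conflicting regions share a color.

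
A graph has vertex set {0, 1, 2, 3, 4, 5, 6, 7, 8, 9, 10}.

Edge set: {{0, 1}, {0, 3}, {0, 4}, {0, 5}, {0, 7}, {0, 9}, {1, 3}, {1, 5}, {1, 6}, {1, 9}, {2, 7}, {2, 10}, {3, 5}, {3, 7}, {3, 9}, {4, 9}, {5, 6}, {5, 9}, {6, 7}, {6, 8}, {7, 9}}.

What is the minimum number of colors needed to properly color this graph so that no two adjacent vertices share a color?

0, 1, 3, 5, 9 form a clique, so at least 5 colors are needed.
One proper 5-coloring: 0=a, 1=e, 2=a, 3=c, 4=c, 5=d, 6=a, 7=d, 8=b, 9=b, 10=b. No two adjacent vertices share a color.

5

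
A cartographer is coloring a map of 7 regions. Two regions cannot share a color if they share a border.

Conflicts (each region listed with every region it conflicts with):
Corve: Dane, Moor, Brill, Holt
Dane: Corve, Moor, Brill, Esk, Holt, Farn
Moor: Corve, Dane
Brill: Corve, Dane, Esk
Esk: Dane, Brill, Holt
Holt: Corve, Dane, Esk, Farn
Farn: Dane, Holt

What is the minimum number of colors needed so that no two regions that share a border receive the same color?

3

Corve, Dane, Moor pairwise conflict, so at least 3 colors are needed.
3 colors suffice: color 1 → {Dane}; color 2 → {Moor, Brill, Holt}; color 3 → {Corve, Esk, Farn}. Every pair that conflicts lands in different colors.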